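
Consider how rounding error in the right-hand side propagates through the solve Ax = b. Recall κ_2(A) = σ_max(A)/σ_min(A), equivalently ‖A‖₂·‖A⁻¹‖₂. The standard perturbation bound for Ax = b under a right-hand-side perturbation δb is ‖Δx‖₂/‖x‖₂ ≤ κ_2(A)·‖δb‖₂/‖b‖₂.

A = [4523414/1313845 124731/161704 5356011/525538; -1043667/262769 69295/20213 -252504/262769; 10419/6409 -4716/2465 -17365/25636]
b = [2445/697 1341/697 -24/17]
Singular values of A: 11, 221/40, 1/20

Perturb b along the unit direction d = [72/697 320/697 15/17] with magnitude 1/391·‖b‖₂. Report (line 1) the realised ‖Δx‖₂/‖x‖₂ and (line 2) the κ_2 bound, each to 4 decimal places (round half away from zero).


largest singular value 11, smallest 1/20
κ_2(A) = 11 / (1/20) = 220.0000
κ_2(A)·‖δb‖/‖b‖ = 0.5627
solve Ax = b  →  x = [-0.2408 0.3932 0.3958]
2-norm of b is 4.2426; of x, 0.6076
δb = ε·‖b‖·d = [0.0011 0.0050 0.0096]; solving A·Δx = δb gives ‖Δx‖ = 0.2170
dividing the unrounded norms, ‖Δx‖/‖x‖ = 0.3571
realised/bound (from unrounded values) ≈ 0.6348

0.3571
0.5627


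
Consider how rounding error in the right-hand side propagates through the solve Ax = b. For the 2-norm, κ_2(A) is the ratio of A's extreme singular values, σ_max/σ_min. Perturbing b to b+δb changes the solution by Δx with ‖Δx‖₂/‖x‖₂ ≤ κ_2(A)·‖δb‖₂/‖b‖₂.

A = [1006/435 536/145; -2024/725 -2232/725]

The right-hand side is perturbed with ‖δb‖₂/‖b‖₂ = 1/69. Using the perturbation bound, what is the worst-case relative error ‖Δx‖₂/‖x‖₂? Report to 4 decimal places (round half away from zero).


M = AᵀA = [73924/5625 32144/1875; 32144/1875 14464/625]. tr(M)=8164/225, det(M)=256/25
char-poly roots: 36 and 64/225
so κ_2 = √(36 / (64/225)) = 11.2500
worst-case relative error ≤ 11.2500 × 1/69 = 0.1630

0.1630


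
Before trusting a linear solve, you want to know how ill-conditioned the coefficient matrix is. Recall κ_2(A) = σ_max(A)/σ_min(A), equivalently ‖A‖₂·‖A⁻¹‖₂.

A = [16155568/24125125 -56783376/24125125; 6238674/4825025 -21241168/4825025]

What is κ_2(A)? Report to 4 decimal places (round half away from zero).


form AᵀA = [4269995534116/2013915765625 -14637666974112/2013915765625; -14637666974112/2013915765625 50186962768384/2013915765625] with trace 87131133284/3222265225 and determinant 29246464/3222265225
solving λ² − 87131133284/3222265225·λ + 29246464/3222265225 = 0 gives λ = 676/25, 43264/128890609
κ_2(A) = √(λ_max/λ_min) = √((676/25) / (43264/128890609)) = 283.8250

283.8250


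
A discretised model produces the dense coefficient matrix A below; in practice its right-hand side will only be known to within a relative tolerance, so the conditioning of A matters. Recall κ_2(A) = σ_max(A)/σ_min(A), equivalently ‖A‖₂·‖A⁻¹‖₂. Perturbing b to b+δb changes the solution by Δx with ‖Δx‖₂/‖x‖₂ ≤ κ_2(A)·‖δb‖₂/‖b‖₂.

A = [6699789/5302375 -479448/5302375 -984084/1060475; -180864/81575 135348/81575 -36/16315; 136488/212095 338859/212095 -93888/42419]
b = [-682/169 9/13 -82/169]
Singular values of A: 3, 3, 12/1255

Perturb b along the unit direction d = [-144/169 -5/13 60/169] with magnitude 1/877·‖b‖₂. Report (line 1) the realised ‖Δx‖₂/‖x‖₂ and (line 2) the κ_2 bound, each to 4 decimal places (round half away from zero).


largest singular value 3, smallest 12/1255
κ_2(A) = 3 / (12/1255) = 313.7500
perturbation bound = 313.7500·1/877 = 0.3578
solve Ax = b  →  x = [149.8267 200.8800 188.7833]
‖b‖₂ = 4.1231 and ‖x‖₂ = 313.7514
Δx = A⁻¹·δb where δb = 1/877·4.1231·d; ‖Δx‖ = 0.4917
dividing the unrounded norms, ‖Δx‖/‖x‖ = 0.0016
realised/bound (from unrounded values) ≈ 0.0044

0.0016
0.3578


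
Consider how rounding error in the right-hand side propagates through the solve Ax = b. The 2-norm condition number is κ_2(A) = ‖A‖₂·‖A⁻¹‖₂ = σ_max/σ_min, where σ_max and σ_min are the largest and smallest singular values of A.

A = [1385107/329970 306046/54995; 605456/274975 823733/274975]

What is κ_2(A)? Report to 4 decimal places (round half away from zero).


194.1000

M = AᵀA = [211625625889/9418702500 23512224821/784891875; 23512224821/784891875 10450311101/261630625]. tr(M)=23513473021/376748100, det(M)=38950081/376748100
eigenvalues of AᵀA: λ = (tr ± √(tr²−4·det))/2 = 6241/100, 6241/3767481
κ_2(A) = √(λ_max/λ_min) = √((6241/100) / (6241/3767481)) = 194.1000


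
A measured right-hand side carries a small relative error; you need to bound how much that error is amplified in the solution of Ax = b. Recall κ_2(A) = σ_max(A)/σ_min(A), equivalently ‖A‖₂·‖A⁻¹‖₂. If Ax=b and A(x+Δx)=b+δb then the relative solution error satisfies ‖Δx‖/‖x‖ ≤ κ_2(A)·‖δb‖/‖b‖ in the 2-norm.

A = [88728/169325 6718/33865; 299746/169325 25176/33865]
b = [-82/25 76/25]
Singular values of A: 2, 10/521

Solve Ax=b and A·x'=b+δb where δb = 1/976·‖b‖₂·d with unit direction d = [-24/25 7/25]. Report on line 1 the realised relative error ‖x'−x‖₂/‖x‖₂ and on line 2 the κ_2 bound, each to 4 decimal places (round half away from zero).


0.0011
0.1068

from the listed singular values, σ₁ = 2, σ_n = 10/521
condition number: 2 ÷ (10/521) = 104.2000
worst-case relative error ≤ 104.2000 × 1/976 = 0.1068
solve Ax = b  →  x = [-79.2308 192.7538]
2-norm of b is 4.4721; of x, 208.4024
re-solving with b+δb shifts x by Δx of norm 0.2387
relative error = 0.0011
realised/bound (from unrounded values) ≈ 0.0107


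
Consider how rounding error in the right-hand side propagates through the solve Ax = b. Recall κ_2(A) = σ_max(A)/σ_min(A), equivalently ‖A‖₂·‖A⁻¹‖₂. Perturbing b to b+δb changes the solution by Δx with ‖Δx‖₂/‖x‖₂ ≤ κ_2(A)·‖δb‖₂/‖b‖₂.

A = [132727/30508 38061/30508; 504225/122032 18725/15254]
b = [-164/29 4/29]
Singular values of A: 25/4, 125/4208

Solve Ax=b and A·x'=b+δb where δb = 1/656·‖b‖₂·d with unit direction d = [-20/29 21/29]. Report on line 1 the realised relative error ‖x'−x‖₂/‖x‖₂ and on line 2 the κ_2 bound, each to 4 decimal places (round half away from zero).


0.0022
0.3207

from the listed singular values, σ₁ = 25/4, σ_n = 125/4208
condition number: (25/4) ÷ (125/4208) = 210.4000
bound on ‖Δx‖/‖x‖: κ·ε = 210.4000·1/656 = 0.3207
solve Ax = b  →  x = [-38.3181 129.0906]
2-norm of b is 5.6569; of x, 134.6575
Δx = A⁻¹·δb where δb = 1/656·5.6569·d; ‖Δx‖ = 0.2903
realised ‖Δx‖/‖x‖ = 0.0022
so the bound overstates the realised error by a factor of ≈ 148.7769 (computed from the unrounded values)


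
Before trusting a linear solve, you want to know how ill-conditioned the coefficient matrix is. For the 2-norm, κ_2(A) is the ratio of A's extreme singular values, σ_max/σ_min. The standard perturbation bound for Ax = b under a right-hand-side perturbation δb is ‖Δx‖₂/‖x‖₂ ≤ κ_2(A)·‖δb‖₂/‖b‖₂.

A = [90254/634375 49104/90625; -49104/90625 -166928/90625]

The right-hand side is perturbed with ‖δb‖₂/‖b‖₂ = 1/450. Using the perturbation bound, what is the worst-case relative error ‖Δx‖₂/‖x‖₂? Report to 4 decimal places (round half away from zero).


M = AᵀA = [202071556/643890625 98895456/91984375; 98895456/91984375 48441856/13140625]. tr(M)=4121156/1030225, det(M)=1024/1030225
solving λ² − 4121156/1030225·λ + 1024/1030225 = 0 gives λ = 4, 256/1030225
κ_2(A) = √(λ_max/λ_min) = √(4 / (256/1030225)) = 126.8750
worst-case relative error ≤ 126.8750 × 1/450 = 0.2819

0.2819


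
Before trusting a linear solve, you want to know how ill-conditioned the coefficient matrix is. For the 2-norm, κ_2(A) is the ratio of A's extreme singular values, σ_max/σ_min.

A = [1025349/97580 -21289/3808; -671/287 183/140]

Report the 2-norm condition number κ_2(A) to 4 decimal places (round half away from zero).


AᵀA = [656388121/5664400 -112020705/1812608; -112020705/1812608 11949950569/362521600]; tr = 186708617/1254400, det = 13845841/31360000
λ_max, λ_min = (186708617/1254400 ± √55771725994209/2517630976)/2 = 3721/25, 3721/1254400
σ_max=√(3721/25)=(61/5), σ_min=√(3721/1254400)=(61/1120) → κ = 224.0000

224.0000


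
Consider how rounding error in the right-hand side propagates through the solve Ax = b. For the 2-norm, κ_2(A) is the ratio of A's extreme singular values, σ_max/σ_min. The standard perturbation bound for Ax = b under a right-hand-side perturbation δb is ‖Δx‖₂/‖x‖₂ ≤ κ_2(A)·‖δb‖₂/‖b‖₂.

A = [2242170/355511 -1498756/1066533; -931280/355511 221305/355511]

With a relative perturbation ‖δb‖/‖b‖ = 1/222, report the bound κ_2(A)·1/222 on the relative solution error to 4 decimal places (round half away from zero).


0.9014

M = AᵀA = [34879341700/747858409 -7847645960/747858409; -7847645960/747858409 15899719969/6730725681]. tr(M)=196200949/4004001, det(M)=240100/4004001
λ_max, λ_min = (196200949/4004001 ± √38490966945940201/16032024008001)/2 = 49, 4900/4004001
so κ_2 = √(49 / (4900/4004001)) = 200.1000
κ_2(A)·‖δb‖/‖b‖ = 0.9014


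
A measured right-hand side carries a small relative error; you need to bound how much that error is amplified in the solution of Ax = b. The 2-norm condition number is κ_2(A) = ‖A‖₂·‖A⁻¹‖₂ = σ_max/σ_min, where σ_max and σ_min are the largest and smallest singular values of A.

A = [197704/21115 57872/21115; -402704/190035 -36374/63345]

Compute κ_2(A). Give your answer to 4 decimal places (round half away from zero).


231.7500

form AᵀA = [1979897152/21483225 192486112/7161075; 192486112/7161075 18718372/2387025] with trace 85934500/859329 and determinant 160000/859329
eigenvalues of AᵀA: λ = (tr ± √(tr²−4·det))/2 = 100, 1600/859329
σ_max=√100=10, σ_min=√(1600/859329)=(40/927) → κ = 231.7500


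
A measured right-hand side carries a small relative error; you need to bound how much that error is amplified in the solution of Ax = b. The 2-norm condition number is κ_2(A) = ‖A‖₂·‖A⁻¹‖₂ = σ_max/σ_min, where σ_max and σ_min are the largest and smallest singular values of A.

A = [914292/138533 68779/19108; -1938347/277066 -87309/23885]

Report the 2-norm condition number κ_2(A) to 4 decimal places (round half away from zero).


AᵀA = [8443410865/91278916 11256736617/228197290; 11256736617/228197290 240229554721/9127891600]; tr = 3752839589/31584400, det = 141158161/126337600
λ_max, λ_min = (3752839589/31584400 ± √14079346584945400521/997574323360000)/2 = 11881/100, 11881/1263376
κ_2(A) = √(λ_max/λ_min) = √((11881/100) / (11881/1263376)) = 112.4000

112.4000


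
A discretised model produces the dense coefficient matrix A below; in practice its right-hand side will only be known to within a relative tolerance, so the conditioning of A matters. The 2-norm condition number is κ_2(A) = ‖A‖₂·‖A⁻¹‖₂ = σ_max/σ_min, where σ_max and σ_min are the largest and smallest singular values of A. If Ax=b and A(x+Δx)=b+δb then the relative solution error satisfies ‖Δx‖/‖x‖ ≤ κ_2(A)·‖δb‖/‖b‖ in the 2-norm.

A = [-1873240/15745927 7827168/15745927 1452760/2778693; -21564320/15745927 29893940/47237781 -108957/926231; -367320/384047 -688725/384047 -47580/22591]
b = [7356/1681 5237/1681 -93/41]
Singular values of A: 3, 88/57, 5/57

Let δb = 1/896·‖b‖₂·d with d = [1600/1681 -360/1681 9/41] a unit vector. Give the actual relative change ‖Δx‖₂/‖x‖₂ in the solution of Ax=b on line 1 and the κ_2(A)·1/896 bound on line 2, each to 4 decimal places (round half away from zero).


from the listed singular values, σ₁ = 3, σ_n = 5/57
condition number: 3 ÷ (5/57) = 34.2000
κ_2(A)·‖δb‖/‖b‖ = 0.0382
solve Ax = b  →  x = [-13.6159 -20.0242 24.3103]
‖b‖ = 5.8310, ‖x‖ = 34.3126
δb = ε·‖b‖·d = [0.0062 -0.0014 0.0014]; solving A·Δx = δb gives ‖Δx‖ = 0.0742
relative error = 0.0022
so the bound overstates the realised error by a factor of ≈ 17.6537 (computed from the unrounded values)

0.0022
0.0382


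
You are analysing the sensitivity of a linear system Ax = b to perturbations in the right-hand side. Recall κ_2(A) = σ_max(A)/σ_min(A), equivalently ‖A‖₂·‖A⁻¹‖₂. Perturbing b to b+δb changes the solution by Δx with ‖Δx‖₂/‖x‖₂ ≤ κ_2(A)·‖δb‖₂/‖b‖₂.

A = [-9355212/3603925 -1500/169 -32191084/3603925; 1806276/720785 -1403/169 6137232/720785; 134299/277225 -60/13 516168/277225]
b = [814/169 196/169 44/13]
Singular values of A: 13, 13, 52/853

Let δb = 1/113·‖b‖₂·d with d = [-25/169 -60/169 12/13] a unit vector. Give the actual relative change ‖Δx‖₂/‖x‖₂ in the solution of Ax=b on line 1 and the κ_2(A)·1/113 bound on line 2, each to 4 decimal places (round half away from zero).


0.0265
1.8872

σ_max = 13, σ_min = 52/853
κ_2(A) = 13 / (52/853) = 213.2500
bound on ‖Δx‖/‖x‖: κ·ε = 213.2500·1/113 = 1.8872
solve Ax = b  →  x = [-31.5418 -0.4024 9.0271]
2-norm of b is 6.0000; of x, 32.8106
Δx = A⁻¹·δb where δb = 1/113·6.0000·d; ‖Δx‖ = 0.8710
dividing the unrounded norms, ‖Δx‖/‖x‖ = 0.0265
realised/bound (from unrounded values) ≈ 0.0141


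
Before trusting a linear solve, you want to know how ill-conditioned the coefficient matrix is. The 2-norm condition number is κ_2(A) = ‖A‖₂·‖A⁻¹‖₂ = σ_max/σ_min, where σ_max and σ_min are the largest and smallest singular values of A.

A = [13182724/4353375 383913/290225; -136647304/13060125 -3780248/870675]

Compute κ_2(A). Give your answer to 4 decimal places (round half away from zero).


200.9250

form AᵀA = [32378469758416/272906984025 899375791556/18193798935; 899375791556/18193798935 24986844265/1212919929] with trace 224855087089/1614834225 and determinant 775511104/1614834225
λ_max, λ_min = (224855087089/1614834225 ± √50554800902311347556321/2607689574231350625)/2 = 3481/25, 222784/64593369
κ_2(A) = √(λ_max/λ_min) = √((3481/25) / (222784/64593369)) = 200.9250


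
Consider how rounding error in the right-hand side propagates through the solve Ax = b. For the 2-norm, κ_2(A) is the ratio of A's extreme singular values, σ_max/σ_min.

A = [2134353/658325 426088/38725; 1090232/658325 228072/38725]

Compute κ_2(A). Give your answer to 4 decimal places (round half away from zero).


193.6250

AᵀA = [19875669697/1499625625 68121976104/1499625625; 68121976104/1499625625 233567820928/1499625625]; tr = 405509585/2399401, det = 1827904/2399401
char-poly roots: 169 and 10816/2399401
κ_2(A) = √(λ_max/λ_min) = √(169 / (10816/2399401)) = 193.6250


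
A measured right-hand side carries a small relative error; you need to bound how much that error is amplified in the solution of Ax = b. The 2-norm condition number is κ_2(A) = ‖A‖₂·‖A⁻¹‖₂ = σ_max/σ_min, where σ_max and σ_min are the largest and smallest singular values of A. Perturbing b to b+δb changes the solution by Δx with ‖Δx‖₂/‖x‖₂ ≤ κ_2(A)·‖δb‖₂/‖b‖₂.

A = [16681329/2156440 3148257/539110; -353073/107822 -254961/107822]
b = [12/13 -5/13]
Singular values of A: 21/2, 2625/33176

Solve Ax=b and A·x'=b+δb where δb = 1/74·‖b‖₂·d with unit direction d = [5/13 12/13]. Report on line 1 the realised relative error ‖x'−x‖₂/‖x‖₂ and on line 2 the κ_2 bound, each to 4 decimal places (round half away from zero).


from the listed singular values, σ₁ = 21/2, σ_n = 2625/33176
κ_2(A) = (21/2) / (2625/33176) = 132.7040
bound on ‖Δx‖/‖x‖: κ·ε = 132.7040·1/74 = 1.7933
solve Ax = b  →  x = [0.0762 0.0571]
‖b‖₂ = 1.0000 and ‖x‖₂ = 0.0952
with δb = [0.0052 0.0125], A·Δx = δb → ‖Δx‖ = 0.1708
relative error = 1.7933
realised/bound = 1 exactly: the bound is attained for this b and d

1.7933
1.7933


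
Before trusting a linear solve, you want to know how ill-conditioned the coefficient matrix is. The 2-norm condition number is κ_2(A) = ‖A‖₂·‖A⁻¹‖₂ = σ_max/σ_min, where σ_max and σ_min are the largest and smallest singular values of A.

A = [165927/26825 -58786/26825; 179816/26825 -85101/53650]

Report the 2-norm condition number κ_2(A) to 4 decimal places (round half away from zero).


form AᵀA = [14236757/171125 -4139226/171125; -4139226/171125 5009597/684500] with trace 495653/5476 and determinant 130321/5476
λ_max, λ_min = (495653/5476 ± √242817345225/29986576)/2 = 361/4, 361/1369
κ_2(A) = √(λ_max/λ_min) = √((361/4) / (361/1369)) = 18.5000

18.5000


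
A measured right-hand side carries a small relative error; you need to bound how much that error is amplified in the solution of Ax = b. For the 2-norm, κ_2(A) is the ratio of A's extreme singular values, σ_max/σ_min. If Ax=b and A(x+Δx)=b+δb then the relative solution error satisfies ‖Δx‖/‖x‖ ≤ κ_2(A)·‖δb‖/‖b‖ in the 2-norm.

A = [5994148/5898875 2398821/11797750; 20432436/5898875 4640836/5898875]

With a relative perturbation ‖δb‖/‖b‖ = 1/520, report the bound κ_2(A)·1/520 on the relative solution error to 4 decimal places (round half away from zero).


form AᵀA = [725462801824/55674762025 32644169154/11134952405; 32644169154/11134952405 147046043689/222699048100] with trace 362748037/26496020 and determinant 7496644/828000625
eigenvalues of AᵀA: λ = (tr ± √(tr²−4·det))/2 = 1369/100, 21904/33120025
κ = σ_max/σ_min = (37/10)/(148/5755) = 143.8750
worst-case relative error ≤ 143.8750 × 1/520 = 0.2767

0.2767


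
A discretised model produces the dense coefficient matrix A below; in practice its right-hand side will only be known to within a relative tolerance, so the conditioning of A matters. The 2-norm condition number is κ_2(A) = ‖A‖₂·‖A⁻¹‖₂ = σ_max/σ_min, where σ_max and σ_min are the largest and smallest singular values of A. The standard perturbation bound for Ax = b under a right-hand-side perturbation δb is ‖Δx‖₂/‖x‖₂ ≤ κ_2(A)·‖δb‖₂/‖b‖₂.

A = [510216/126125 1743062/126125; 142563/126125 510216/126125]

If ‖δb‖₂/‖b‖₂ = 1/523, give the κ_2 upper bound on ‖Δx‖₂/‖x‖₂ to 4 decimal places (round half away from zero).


AᵀA = [449031321/25452025 1539321672/25452025; 1539321672/25452025 5277736804/25452025]; tr = 229070725/1018081, det = 562500/1018081
char-poly roots: 225 and 2500/1018081
so κ_2 = √(225 / (2500/1018081)) = 302.7000
κ_2(A)·‖δb‖/‖b‖ = 0.5788

0.5788


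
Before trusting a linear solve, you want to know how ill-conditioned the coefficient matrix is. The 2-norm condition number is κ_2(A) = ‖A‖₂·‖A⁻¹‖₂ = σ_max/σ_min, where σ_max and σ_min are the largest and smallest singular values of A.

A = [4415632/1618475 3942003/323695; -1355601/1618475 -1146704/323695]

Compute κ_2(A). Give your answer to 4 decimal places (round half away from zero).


form AᵀA = [34136736049/4191138121 151687261440/4191138121; 151687261440/4191138121 674172708625/4191138121] with trace 421361954/2493241 and determinant 714025/2493241
char-poly roots: 169 and 4225/2493241
σ_max=√169=13, σ_min=√(4225/2493241)=(65/1579) → κ = 315.8000

315.8000


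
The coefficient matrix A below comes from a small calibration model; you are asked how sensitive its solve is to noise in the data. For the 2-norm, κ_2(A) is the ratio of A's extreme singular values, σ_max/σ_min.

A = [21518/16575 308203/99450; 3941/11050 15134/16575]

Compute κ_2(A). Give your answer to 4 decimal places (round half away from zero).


153.0000

AᵀA = [3187009/1758276 5734960/1318707; 5734960/1318707 165175129/15824484]; tr = 573545/46818, det = 2401/374544
char-poly roots: 49/4 and 49/93636
κ = σ_max/σ_min = (7/2)/(7/306) = 153.0000


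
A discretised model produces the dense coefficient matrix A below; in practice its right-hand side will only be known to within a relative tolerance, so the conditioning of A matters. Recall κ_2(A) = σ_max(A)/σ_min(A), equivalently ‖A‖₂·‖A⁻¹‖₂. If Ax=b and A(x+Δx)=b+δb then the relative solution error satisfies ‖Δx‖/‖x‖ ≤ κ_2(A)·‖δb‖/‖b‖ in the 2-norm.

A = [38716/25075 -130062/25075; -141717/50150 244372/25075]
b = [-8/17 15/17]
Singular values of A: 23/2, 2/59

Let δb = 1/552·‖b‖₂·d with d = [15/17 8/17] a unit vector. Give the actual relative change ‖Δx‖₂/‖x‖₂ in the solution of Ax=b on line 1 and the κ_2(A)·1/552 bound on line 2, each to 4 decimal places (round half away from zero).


from the listed singular values, σ₁ = 23/2, σ_n = 2/59
κ = σ_max/σ_min = (23/2)/(2/59) = 339.2500
perturbation bound = 339.2500·1/552 = 0.6146
solve Ax = b  →  x = [-0.0243 0.0835]
‖b‖₂ = 1.0000 and ‖x‖₂ = 0.0870
δb = ε·‖b‖·d = [0.0016 0.0009]; solving A·Δx = δb gives ‖Δx‖ = 0.0534
relative error = 0.6146
tightness: 0.6146 against a bound of 0.6146; the bound is attained (ratio 1)

0.6146
0.6146


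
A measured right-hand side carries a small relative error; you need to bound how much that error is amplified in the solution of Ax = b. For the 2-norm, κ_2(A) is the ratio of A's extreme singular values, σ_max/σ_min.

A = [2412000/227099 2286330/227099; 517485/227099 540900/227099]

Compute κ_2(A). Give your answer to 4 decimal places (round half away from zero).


95.5000

M = AᵀA = [3620187225/30680521 3447076500/30680521; 3447076500/30680521 3283686900/30680521]. tr(M)=8209125/36481, det(M)=202500/36481
solving λ² − 8209125/36481·λ + 202500/36481 = 0 gives λ = 225, 900/36481
κ_2(A) = √(λ_max/λ_min) = √(225 / (900/36481)) = 95.5000


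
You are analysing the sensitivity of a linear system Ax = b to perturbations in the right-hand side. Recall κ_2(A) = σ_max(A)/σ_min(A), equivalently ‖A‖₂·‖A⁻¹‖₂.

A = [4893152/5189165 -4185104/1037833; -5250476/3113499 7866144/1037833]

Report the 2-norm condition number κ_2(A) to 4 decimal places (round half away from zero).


223.3500

M = AᵀA = [3130359460624/838570590225 -309042735232/18634902005; -309042735232/18634902005 274710439168/3726980401]. tr(M)=38631890704/498852225, det(M)=59969536/498852225
solving λ² − 38631890704/498852225·λ + 59969536/498852225 = 0 gives λ = 1936/25, 30976/19954089
κ = σ_max/σ_min = (44/5)/(176/4467) = 223.3500


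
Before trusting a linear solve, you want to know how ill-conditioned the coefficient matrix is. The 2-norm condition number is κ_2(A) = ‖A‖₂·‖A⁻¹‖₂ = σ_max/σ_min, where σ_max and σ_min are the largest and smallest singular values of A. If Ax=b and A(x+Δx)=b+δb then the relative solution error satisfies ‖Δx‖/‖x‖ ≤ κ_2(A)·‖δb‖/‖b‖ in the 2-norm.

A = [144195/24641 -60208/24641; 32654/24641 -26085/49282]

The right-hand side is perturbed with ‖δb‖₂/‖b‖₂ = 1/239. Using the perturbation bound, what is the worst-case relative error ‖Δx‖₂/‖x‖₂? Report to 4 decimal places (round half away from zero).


form AᵀA = [13003261/361201 -5417955/361201; -5417955/361201 9030601/1444804] with trace 61043645/1444804 and determinant 28561/1444804
λ_max, λ_min = (61043645/1444804 ± √3726161534697849/2087458598416)/2 = 169/4, 169/361201
so κ_2 = √((169/4) / (169/361201)) = 300.5000
perturbation bound = 300.5000·1/239 = 1.2573

1.2573


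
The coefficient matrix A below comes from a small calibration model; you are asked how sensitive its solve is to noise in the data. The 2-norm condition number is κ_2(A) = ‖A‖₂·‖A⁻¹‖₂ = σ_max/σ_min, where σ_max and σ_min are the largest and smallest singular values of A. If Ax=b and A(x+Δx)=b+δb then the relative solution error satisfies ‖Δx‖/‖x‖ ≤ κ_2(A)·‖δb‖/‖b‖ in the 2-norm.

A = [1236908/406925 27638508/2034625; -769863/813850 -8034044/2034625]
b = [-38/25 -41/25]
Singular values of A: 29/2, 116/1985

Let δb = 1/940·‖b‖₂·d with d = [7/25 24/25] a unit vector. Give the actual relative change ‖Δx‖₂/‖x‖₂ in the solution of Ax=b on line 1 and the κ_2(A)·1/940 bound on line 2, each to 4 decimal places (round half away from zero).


from the listed singular values, σ₁ = 29/2, σ_n = 116/1985
κ_2(A) = (29/2) / (116/1985) = 248.1250
worst-case relative error ≤ 248.1250 × 1/940 = 0.2640
solve Ax = b  →  x = [33.3743 -7.5799]
‖b‖ = 2.2361, ‖x‖ = 34.2242
δb = ε·‖b‖·d = [0.0007 0.0023]; solving A·Δx = δb gives ‖Δx‖ = 0.0407
dividing the unrounded norms, ‖Δx‖/‖x‖ = 0.0012
tightness: 0.0012 against a bound of 0.2640 (unrounded ratio ≈ 0.0045)

0.0012
0.2640


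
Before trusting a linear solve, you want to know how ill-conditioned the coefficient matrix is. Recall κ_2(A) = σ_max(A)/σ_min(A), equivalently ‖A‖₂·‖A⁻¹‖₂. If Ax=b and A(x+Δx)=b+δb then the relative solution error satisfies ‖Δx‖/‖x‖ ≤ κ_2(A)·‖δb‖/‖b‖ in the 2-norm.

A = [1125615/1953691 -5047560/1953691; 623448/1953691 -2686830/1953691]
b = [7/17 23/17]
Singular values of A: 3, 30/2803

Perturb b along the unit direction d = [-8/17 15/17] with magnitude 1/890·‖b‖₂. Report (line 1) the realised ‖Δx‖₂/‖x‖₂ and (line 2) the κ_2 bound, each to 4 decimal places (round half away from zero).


largest singular value 3, smallest 30/2803
condition number: 3 ÷ (30/2803) = 280.3000
κ_2(A)·‖δb‖/‖b‖ = 0.3149
solve Ax = b  →  x = [91.2276 20.1846]
‖b‖ = 1.4142, ‖x‖ = 93.4339
Δx = A⁻¹·δb where δb = 1/890·1.4142·d; ‖Δx‖ = 0.1485
dividing the unrounded norms, ‖Δx‖/‖x‖ = 0.0016
tightness: 0.0016 against a bound of 0.3149 (unrounded ratio ≈ 0.0050)

0.0016
0.3149


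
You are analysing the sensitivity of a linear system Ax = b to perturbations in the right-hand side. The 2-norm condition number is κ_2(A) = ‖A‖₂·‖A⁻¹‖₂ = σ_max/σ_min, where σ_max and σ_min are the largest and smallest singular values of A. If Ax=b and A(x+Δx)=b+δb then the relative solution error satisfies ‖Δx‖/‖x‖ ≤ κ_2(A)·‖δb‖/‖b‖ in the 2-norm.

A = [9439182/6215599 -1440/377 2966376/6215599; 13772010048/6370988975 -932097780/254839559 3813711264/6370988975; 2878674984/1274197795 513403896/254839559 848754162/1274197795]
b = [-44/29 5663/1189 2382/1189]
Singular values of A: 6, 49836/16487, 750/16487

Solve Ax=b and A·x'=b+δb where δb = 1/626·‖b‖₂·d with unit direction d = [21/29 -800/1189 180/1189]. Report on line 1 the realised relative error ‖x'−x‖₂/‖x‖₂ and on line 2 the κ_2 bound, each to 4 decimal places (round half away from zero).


σ_max = 6, σ_min = 750/16487
κ_2(A) = 6 / (750/16487) = 131.8960
perturbation bound = 131.8960·1/626 = 0.2107
solve Ax = b  →  x = [25.6231 0.0740 -84.1210]
2-norm of b is 5.3852; of x, 87.9369
re-solving with b+δb shifts x by Δx of norm 0.1891
realised ‖Δx‖/‖x‖ = 0.0022
realised/bound (from unrounded values) ≈ 0.0102

0.0022
0.2107


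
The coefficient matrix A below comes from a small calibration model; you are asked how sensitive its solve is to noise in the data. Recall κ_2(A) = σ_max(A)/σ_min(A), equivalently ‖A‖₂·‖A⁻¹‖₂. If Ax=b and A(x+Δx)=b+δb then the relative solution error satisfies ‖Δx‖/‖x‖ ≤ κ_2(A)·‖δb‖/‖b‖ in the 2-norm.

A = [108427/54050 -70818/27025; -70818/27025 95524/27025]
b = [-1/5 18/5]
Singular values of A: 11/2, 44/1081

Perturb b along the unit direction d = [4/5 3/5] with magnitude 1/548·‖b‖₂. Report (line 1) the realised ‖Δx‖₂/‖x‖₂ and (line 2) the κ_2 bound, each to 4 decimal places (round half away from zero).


σ_max = 11/2, σ_min = 44/1081
κ = σ_max/σ_min = (11/2)/(44/1081) = 135.1250
bound on ‖Δx‖/‖x‖: κ·ε = 135.1250·1/548 = 0.2466
solve Ax = b  →  x = [38.9818 29.9182]
‖b‖₂ = 3.6056 and ‖x‖₂ = 49.1394
with δb = [0.0053 0.0039], A·Δx = δb → ‖Δx‖ = 0.1616
relative error = 0.0033
so the bound overstates the realised error by a factor of ≈ 74.9585 (computed from the unrounded values)

0.0033
0.2466


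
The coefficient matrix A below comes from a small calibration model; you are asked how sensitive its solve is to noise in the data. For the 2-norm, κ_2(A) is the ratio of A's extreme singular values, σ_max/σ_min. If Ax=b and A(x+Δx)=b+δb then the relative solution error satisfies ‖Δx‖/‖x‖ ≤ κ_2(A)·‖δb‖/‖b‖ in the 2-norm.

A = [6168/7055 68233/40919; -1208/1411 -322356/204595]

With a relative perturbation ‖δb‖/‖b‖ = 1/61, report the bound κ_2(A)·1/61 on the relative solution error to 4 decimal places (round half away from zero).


2.2111

form AᵀA = [4383872/2927825 1643544/585565; 1643544/585565 15409313/2927825] with trace 232861/34445 and determinant 10816/4305625
char-poly roots: 169/25 and 64/172225
κ = σ_max/σ_min = (13/5)/(8/415) = 134.8750
κ_2(A)·‖δb‖/‖b‖ = 2.2111


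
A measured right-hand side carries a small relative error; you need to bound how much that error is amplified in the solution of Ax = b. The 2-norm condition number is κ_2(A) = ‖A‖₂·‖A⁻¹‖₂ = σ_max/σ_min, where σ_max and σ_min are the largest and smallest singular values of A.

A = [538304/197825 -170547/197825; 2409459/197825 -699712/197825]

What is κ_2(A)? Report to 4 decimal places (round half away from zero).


AᵀA = [3625974937/23280625 -1057545216/23280625; -1057545216/23280625 308556313/23280625]; tr = 6295250/37249, det = 28561/37249
char-poly roots: 169 and 169/37249
so κ_2 = √(169 / (169/37249)) = 193.0000

193.0000


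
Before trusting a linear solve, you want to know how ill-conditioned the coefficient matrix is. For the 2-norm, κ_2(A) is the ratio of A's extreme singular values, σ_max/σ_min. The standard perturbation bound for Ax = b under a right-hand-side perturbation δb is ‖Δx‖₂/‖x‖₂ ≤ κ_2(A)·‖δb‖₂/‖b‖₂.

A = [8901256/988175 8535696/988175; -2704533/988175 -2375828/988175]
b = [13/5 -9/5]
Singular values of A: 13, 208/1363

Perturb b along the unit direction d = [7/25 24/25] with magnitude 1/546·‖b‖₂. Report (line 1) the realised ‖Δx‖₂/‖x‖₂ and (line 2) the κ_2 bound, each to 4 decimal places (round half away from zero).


0.0058
0.1560

largest singular value 13, smallest 208/1363
condition number: 13 ÷ (208/1363) = 85.1875
worst-case relative error ≤ 85.1875 × 1/546 = 0.1560
solve Ax = b  →  x = [4.6863 -4.5860]
‖b‖₂ = 3.1623 and ‖x‖₂ = 6.5569
re-solving with b+δb shifts x by Δx of norm 0.0380
dividing the unrounded norms, ‖Δx‖/‖x‖ = 0.0058
so the bound overstates the realised error by a factor of ≈ 26.9554 (computed from the unrounded values)


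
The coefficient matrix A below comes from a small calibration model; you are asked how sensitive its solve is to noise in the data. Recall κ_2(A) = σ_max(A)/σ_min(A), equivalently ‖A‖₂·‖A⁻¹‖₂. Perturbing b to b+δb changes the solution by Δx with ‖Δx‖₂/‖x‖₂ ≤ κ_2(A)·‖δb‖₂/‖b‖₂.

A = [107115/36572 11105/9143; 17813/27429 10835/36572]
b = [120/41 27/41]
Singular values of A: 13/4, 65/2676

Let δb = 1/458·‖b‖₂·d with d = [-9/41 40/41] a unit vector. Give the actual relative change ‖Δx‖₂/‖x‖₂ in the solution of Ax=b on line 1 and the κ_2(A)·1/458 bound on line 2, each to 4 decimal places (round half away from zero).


0.2921
0.2921

from the listed singular values, σ₁ = 13/4, σ_n = 65/2676
κ_2(A) = (13/4) / (65/2676) = 133.8000
bound on ‖Δx‖/‖x‖: κ·ε = 133.8000·1/458 = 0.2921
solve Ax = b  →  x = [0.8521 0.3550]
2-norm of b is 3.0000; of x, 0.9231
re-solving with b+δb shifts x by Δx of norm 0.2697
relative error = 0.2921
tightness: 0.2921 against a bound of 0.2921; the bound is attained (ratio 1)


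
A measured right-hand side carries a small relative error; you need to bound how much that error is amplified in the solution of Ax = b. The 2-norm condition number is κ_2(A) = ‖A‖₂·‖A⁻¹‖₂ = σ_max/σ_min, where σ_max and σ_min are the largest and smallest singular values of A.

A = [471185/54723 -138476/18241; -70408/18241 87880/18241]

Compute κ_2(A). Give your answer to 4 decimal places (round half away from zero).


13.8750

M = AᵀA = [922598209/10361961 -290000620/3453987; -290000620/3453987 93074384/1151329]. tr(M)=2093065/12321, det(M)=1827904/12321
eigenvalues of AᵀA: λ = (tr ± √(tr²−4·det))/2 = 169, 10816/12321
κ_2(A) = √(λ_max/λ_min) = √(169 / (10816/12321)) = 13.8750


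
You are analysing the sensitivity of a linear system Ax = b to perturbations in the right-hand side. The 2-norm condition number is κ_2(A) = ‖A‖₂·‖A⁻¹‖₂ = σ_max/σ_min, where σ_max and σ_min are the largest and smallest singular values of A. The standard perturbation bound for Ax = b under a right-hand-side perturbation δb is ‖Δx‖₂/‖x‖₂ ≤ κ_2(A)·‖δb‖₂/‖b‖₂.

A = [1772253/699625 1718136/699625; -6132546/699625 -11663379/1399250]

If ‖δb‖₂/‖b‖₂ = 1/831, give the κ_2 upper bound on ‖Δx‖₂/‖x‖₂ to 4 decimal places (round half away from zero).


AᵀA = [65198401821/783160225 2483716851/31326409; 2483716851/31326409 236547799929/3132640900]; tr = 591369093/3724900, det = 15752961/93122500
solving λ² − 591369093/3724900·λ + 15752961/93122500 = 0 gives λ = 3969/25, 3969/3724900
so κ_2 = √((3969/25) / (3969/3724900)) = 386.0000
κ_2(A)·‖δb‖/‖b‖ = 0.4645

0.4645


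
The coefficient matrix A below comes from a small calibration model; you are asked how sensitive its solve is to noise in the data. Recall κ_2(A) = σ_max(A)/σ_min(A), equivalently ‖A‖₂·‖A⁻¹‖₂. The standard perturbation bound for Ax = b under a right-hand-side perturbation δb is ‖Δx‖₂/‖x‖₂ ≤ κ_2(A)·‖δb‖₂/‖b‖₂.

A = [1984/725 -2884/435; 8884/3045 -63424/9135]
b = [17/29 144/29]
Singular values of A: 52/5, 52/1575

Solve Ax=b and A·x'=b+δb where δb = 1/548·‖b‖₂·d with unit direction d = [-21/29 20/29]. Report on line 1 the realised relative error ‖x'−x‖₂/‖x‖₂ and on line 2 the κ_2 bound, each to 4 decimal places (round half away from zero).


from the listed singular values, σ₁ = 52/5, σ_n = 52/1575
κ = σ_max/σ_min = (52/5)/(52/1575) = 315.0000
worst-case relative error ≤ 315.0000 × 1/548 = 0.5748
solve Ax = b  →  x = [84.0237 34.5932]
2-norm of b is 5.0000; of x, 90.8662
re-solving with b+δb shifts x by Δx of norm 0.2764
dividing the unrounded norms, ‖Δx‖/‖x‖ = 0.0030
so the bound overstates the realised error by a factor of ≈ 189.0017 (computed from the unrounded values)

0.0030
0.5748


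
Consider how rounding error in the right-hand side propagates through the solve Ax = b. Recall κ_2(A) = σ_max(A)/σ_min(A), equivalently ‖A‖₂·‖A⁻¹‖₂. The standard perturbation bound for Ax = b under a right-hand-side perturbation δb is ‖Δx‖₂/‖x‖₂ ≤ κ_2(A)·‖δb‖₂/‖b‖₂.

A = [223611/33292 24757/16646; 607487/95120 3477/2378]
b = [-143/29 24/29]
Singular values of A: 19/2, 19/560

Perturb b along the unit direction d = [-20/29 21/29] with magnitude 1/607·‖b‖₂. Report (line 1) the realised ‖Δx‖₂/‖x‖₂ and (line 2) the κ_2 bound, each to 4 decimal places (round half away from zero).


0.0021
0.4613

σ_max = 19/2, σ_min = 19/560
κ_2(A) = (19/2) / (19/560) = 280.0000
bound on ‖Δx‖/‖x‖: κ·ε = 280.0000·1/607 = 0.4613
solve Ax = b  →  x = [-26.1874 114.9499]
‖b‖₂ = 5.0000 and ‖x‖₂ = 117.8952
δb = ε·‖b‖·d = [-0.0057 0.0060]; solving A·Δx = δb gives ‖Δx‖ = 0.2428
realised ‖Δx‖/‖x‖ = 0.0021
tightness: 0.0021 against a bound of 0.4613 (unrounded ratio ≈ 0.0045)


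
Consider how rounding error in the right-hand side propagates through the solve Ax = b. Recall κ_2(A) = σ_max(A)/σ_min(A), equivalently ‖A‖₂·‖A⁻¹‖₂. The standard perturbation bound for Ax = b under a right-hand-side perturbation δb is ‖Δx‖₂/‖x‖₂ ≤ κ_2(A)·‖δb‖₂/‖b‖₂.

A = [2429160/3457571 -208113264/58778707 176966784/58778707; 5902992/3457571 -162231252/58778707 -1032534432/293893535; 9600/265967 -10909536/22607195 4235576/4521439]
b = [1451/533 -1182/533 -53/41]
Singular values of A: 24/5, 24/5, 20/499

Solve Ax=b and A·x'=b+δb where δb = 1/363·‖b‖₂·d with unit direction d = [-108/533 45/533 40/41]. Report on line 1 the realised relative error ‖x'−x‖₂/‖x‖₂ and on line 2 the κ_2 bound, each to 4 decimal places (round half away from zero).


0.0052
0.3299

σ_max = 24/5, σ_min = 20/499
κ_2(A) = (24/5) / (20/499) = 119.7600
bound on ‖Δx‖/‖x‖: κ·ε = 119.7600·1/363 = 0.3299
solve Ax = b  →  x = [-46.1417 -17.0588 -8.3897]
2-norm of b is 3.7417; of x, 49.9043
with δb = [-0.0021 0.0009 0.0101], A·Δx = δb → ‖Δx‖ = 0.2572
relative error = 0.0052
so the bound overstates the realised error by a factor of ≈ 64.0200 (computed from the unrounded values)


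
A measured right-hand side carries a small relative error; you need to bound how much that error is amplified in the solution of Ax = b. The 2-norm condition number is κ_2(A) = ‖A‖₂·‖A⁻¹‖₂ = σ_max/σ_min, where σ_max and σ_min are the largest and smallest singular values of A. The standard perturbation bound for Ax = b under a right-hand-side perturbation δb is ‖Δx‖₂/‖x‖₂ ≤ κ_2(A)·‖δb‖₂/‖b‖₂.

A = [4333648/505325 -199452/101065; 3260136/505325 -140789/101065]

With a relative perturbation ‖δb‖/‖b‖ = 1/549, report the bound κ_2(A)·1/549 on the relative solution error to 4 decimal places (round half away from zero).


M = AᵀA = [1176359669056/10214134225 -52933841928/2042826845; -52933841928/2042826845 2384105713/408565369]. tr(M)=735254201/6076225, det(M)=3748096/6076225
solving λ² − 735254201/6076225·λ + 3748096/6076225 = 0 gives λ = 121, 30976/6076225
so κ_2 = √(121 / (30976/6076225)) = 154.0625
bound on ‖Δx‖/‖x‖: κ·ε = 154.0625·1/549 = 0.2806

0.2806


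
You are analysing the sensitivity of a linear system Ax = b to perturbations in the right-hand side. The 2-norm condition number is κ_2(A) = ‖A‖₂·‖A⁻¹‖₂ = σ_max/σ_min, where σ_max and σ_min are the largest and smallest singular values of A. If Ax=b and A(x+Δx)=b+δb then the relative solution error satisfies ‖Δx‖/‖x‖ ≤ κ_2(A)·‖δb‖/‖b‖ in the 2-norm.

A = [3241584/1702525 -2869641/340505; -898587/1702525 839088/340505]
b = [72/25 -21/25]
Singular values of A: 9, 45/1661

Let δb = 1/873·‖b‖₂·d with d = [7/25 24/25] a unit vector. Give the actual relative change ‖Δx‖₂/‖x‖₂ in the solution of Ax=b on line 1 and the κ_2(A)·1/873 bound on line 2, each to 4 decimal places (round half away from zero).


0.3805
0.3805

from the listed singular values, σ₁ = 9, σ_n = 45/1661
condition number: 9 ÷ (45/1661) = 332.2000
bound on ‖Δx‖/‖x‖: κ·ε = 332.2000·1/873 = 0.3805
solve Ax = b  →  x = [0.0732 -0.3252]
‖b‖₂ = 3.0000 and ‖x‖₂ = 0.3333
Δx = A⁻¹·δb where δb = 1/873·3.0000·d; ‖Δx‖ = 0.1268
relative error = 0.3805
realised/bound = 1 exactly: the bound is attained for this b and d


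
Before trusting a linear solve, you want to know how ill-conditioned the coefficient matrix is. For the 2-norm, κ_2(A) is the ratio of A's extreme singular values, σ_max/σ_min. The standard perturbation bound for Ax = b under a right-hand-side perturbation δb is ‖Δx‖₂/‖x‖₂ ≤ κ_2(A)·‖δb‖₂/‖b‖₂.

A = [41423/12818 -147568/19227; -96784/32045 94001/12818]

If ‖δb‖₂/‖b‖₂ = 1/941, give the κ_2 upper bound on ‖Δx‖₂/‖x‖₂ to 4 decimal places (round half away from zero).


AᵀA = [95559089/4884100 -34397696/732615; -34397696/732615 198134305/1758276]; tr = 17199377/130050, det = 279841/1040400
λ_max, λ_min = (17199377/130050 ± √73950093131776/4228250625)/2 = 529/4, 529/260100
σ_max=√(529/4)=(23/2), σ_min=√(529/260100)=(23/510) → κ = 255.0000
bound on ‖Δx‖/‖x‖: κ·ε = 255.0000·1/941 = 0.2710

0.2710
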